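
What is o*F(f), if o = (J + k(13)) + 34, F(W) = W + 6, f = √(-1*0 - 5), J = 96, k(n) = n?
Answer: 858 + 143*I*√5 ≈ 858.0 + 319.76*I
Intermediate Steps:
f = I*√5 (f = √(0 - 5) = √(-5) = I*√5 ≈ 2.2361*I)
F(W) = 6 + W
o = 143 (o = (96 + 13) + 34 = 109 + 34 = 143)
o*F(f) = 143*(6 + I*√5) = 858 + 143*I*√5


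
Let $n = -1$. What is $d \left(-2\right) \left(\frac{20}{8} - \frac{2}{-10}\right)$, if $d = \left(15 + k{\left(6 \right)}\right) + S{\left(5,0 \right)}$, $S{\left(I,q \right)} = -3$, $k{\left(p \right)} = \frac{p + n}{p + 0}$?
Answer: $- \frac{693}{10} \approx -69.3$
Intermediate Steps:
$k{\left(p \right)} = \frac{-1 + p}{p}$ ($k{\left(p \right)} = \frac{p - 1}{p + 0} = \frac{-1 + p}{p}$)
$d = \frac{77}{6}$ ($d = \left(15 + \frac{-1 + 6}{6}\right) - 3 = \left(15 + \frac{1}{6} \cdot 5\right) - 3 = \left(15 + \frac{5}{6}\right) - 3 = \frac{95}{6} - 3 = \frac{77}{6} \approx 12.833$)
$d \left(-2\right) \left(\frac{20}{8} - \frac{2}{-10}\right) = \frac{77}{6} \left(-2\right) \left(\frac{20}{8} - \frac{2}{-10}\right) = - \frac{77 \left(20 \cdot \frac{1}{8} - - \frac{1}{5}\right)}{3} = - \frac{77 \left(\frac{5}{2} + \frac{1}{5}\right)}{3} = \left(- \frac{77}{3}\right) \frac{27}{10} = - \frac{693}{10}$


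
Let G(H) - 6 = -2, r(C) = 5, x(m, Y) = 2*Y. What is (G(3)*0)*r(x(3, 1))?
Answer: 0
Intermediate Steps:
G(H) = 4 (G(H) = 6 - 2 = 4)
(G(3)*0)*r(x(3, 1)) = (4*0)*5 = 0*5 = 0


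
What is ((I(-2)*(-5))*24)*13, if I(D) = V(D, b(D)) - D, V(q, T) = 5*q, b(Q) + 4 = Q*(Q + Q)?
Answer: 12480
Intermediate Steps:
b(Q) = -4 + 2*Q**2 (b(Q) = -4 + Q*(Q + Q) = -4 + Q*(2*Q) = -4 + 2*Q**2)
I(D) = 4*D (I(D) = 5*D - D = 4*D)
((I(-2)*(-5))*24)*13 = (((4*(-2))*(-5))*24)*13 = (-8*(-5)*24)*13 = (40*24)*13 = 960*13 = 12480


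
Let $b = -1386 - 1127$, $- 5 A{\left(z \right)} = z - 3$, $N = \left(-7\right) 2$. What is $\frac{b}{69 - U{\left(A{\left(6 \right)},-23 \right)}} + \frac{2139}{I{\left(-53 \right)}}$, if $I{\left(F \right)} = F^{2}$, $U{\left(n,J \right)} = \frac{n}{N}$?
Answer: $- \frac{483806237}{13559043} \approx -35.681$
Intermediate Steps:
$N = -14$
$A{\left(z \right)} = \frac{3}{5} - \frac{z}{5}$ ($A{\left(z \right)} = - \frac{z - 3}{5} = - \frac{-3 + z}{5} = \frac{3}{5} - \frac{z}{5}$)
$U{\left(n,J \right)} = - \frac{n}{14}$ ($U{\left(n,J \right)} = \frac{n}{-14} = n \left(- \frac{1}{14}\right) = - \frac{n}{14}$)
$b = -2513$
$\frac{b}{69 - U{\left(A{\left(6 \right)},-23 \right)}} + \frac{2139}{I{\left(-53 \right)}} = - \frac{2513}{69 - - \frac{\frac{3}{5} - \frac{6}{5}}{14}} + \frac{2139}{\left(-53\right)^{2}} = - \frac{2513}{69 - - \frac{\frac{3}{5} - \frac{6}{5}}{14}} + \frac{2139}{2809} = - \frac{2513}{69 - \left(- \frac{1}{14}\right) \left(- \frac{3}{5}\right)} + 2139 \cdot \frac{1}{2809} = - \frac{2513}{69 - \frac{3}{70}} + \frac{2139}{2809} = - \frac{2513}{\frac{4827}{70}} + \frac{2139}{2809} = \left(-2513\right) \frac{70}{4827} + \frac{2139}{2809} = - \frac{175910}{4827} + \frac{2139}{2809} = - \frac{483806237}{13559043}$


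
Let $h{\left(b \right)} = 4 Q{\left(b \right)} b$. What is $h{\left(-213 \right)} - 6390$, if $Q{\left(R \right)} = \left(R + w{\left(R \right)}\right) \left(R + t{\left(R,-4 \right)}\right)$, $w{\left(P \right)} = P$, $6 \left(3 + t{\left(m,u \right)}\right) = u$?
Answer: $-78645990$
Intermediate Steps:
$t{\left(m,u \right)} = -3 + \frac{u}{6}$
$Q{\left(R \right)} = 2 R \left(- \frac{11}{3} + R\right)$ ($Q{\left(R \right)} = \left(R + R\right) \left(R + \left(-3 + \frac{1}{6} \left(-4\right)\right)\right) = 2 R \left(R - \frac{11}{3}\right) = 2 R \left(- \frac{11}{3} + R\right)$)
$h{\left(b \right)} = \frac{8 b^{2} \left(-11 + 3 b\right)}{3}$ ($h{\left(b \right)} = 4 \frac{2 b \left(-11 + 3 b\right)}{3} b = \frac{8 b \left(-11 + 3 b\right)}{3} b = \frac{8 b^{2} \left(-11 + 3 b\right)}{3}$)
$h{\left(-213 \right)} - 6390 = \left(-213\right)^{2} \left(- \frac{88}{3} + 8 \left(-213\right)\right) - 6390 = 45369 \left(- \frac{88}{3} - 1704\right) - 6390 = 45369 \left(- \frac{5200}{3}\right) - 6390 = -78639600 - 6390 = -78645990$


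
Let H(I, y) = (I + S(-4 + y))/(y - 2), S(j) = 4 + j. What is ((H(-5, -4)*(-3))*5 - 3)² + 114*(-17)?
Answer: -5151/4 ≈ -1287.8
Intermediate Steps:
H(I, y) = (I + y)/(-2 + y) (H(I, y) = (I + (4 + (-4 + y)))/(y - 2) = (I + y)/(-2 + y))
((H(-5, -4)*(-3))*5 - 3)² + 114*(-17) = ((((-5 - 4)/(-2 - 4))*(-3))*5 - 3)² + 114*(-17) = (((-9/(-6))*(-3))*5 - 3)² - 1938 = ((-⅙*(-9)*(-3))*5 - 3)² - 1938 = (((3/2)*(-3))*5 - 3)² - 1938 = (-9/2*5 - 3)² - 1938 = (-45/2 - 3)² - 1938 = (-51/2)² - 1938 = 2601/4 - 1938 = -5151/4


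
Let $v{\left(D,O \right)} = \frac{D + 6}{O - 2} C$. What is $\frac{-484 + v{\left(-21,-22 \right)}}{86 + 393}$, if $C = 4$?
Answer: $- \frac{963}{958} \approx -1.0052$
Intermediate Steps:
$v{\left(D,O \right)} = \frac{4 \left(6 + D\right)}{-2 + O}$ ($v{\left(D,O \right)} = \frac{D + 6}{O - 2} \cdot 4 = \frac{6 + D}{-2 + O} 4 = \frac{4 \left(6 + D\right)}{-2 + O}$)
$\frac{-484 + v{\left(-21,-22 \right)}}{86 + 393} = \frac{-484 + \frac{4 \left(6 - 21\right)}{-2 - 22}}{86 + 393} = \frac{-484 + 4 \frac{1}{-24} \left(-15\right)}{479} = \left(-484 + 4 \left(- \frac{1}{24}\right) \left(-15\right)\right) \frac{1}{479} = \left(-484 + \frac{5}{2}\right) \frac{1}{479} = \left(- \frac{963}{2}\right) \frac{1}{479} = - \frac{963}{958}$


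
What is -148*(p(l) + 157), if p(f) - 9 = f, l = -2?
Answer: -24272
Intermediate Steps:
p(f) = 9 + f
-148*(p(l) + 157) = -148*((9 - 2) + 157) = -148*(7 + 157) = -148*164 = -24272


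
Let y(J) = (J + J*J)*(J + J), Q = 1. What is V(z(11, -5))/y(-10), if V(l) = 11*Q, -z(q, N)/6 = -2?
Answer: -11/1800 ≈ -0.0061111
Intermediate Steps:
z(q, N) = 12 (z(q, N) = -6*(-2) = 12)
V(l) = 11 (V(l) = 11*1 = 11)
y(J) = 2*J*(J + J²) (y(J) = (J + J²)*(2*J) = 2*J*(J + J²))
V(z(11, -5))/y(-10) = 11/((2*(-10)²*(1 - 10))) = 11/((2*100*(-9))) = 11/(-1800) = 11*(-1/1800) = -11/1800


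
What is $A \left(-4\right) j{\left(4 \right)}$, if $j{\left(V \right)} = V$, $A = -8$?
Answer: $128$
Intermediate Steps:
$A \left(-4\right) j{\left(4 \right)} = \left(-8\right) \left(-4\right) 4 = 32 \cdot 4 = 128$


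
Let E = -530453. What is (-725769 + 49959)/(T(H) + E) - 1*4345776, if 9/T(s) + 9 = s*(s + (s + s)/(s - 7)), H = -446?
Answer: -20679528938331228525/4758536795459 ≈ -4.3458e+6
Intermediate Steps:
T(s) = 9/(-9 + s*(s + 2*s/(-7 + s))) (T(s) = 9/(-9 + s*(s + (s + s)/(s - 7))) = 9/(-9 + s*(s + (2*s)/(-7 + s))) = 9/(-9 + s*(s + 2*s/(-7 + s))))
(-725769 + 49959)/(T(H) + E) - 1*4345776 = (-725769 + 49959)/(9*(-7 - 446)/(63 + (-446)**3 - 9*(-446) - 5*(-446)**2) - 530453) - 1*4345776 = -675810/(9*(-453)/(63 - 88716536 + 4014 - 5*198916) - 530453) - 4345776 = -675810/(9*(-453)/(63 - 88716536 + 4014 - 994580) - 530453) - 4345776 = -675810/(9*(-453)/(-89707039) - 530453) - 4345776 = -675810/(9*(-1/89707039)*(-453) - 530453) - 4345776 = -675810/(4077/89707039 - 530453) - 4345776 = -675810/(-47585367954590/89707039) - 4345776 = -675810*(-89707039/47585367954590) - 4345776 = 6062491402659/4758536795459 - 4345776 = -20679528938331228525/4758536795459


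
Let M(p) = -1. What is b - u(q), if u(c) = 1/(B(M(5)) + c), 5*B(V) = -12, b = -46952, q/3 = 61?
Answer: -42397661/903 ≈ -46952.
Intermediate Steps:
q = 183 (q = 3*61 = 183)
B(V) = -12/5 (B(V) = (⅕)*(-12) = -12/5)
u(c) = 1/(-12/5 + c)
b - u(q) = -46952 - 5/(-12 + 5*183) = -46952 - 5/(-12 + 915) = -46952 - 5/903 = -42397661/903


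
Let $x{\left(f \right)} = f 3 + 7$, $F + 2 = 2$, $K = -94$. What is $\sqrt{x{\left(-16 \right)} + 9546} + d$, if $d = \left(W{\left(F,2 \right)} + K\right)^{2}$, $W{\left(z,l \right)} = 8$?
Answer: $7396 + \sqrt{9505} \approx 7493.5$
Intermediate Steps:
$F = 0$ ($F = -2 + 2 = 0$)
$x{\left(f \right)} = 7 + 3 f$ ($x{\left(f \right)} = 3 f + 7 = 7 + 3 f$)
$d = 7396$ ($d = \left(8 - 94\right)^{2} = \left(-86\right)^{2} = 7396$)
$\sqrt{x{\left(-16 \right)} + 9546} + d = \sqrt{\left(7 + 3 \left(-16\right)\right) + 9546} + 7396 = \sqrt{\left(7 - 48\right) + 9546} + 7396 = \sqrt{-41 + 9546} + 7396 = \sqrt{9505} + 7396 = 7396 + \sqrt{9505}$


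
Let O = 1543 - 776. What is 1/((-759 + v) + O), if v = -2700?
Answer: -1/2692 ≈ -0.00037147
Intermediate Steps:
O = 767
1/((-759 + v) + O) = 1/((-759 - 2700) + 767) = 1/(-3459 + 767) = 1/(-2692) = -1/2692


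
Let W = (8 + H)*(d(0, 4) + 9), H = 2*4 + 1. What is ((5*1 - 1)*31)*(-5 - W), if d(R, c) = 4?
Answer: -28024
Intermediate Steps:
H = 9 (H = 8 + 1 = 9)
W = 221 (W = (8 + 9)*(4 + 9) = 17*13 = 221)
((5*1 - 1)*31)*(-5 - W) = ((5*1 - 1)*31)*(-5 - 1*221) = ((5 - 1)*31)*(-5 - 221) = (4*31)*(-226) = 124*(-226) = -28024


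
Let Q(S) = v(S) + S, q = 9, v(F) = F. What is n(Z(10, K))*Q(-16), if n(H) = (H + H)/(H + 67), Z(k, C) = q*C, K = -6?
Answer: 3456/13 ≈ 265.85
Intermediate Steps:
Q(S) = 2*S (Q(S) = S + S = 2*S)
Z(k, C) = 9*C
n(H) = 2*H/(67 + H) (n(H) = (2*H)/(67 + H) = 2*H/(67 + H))
n(Z(10, K))*Q(-16) = (2*(9*(-6))/(67 + 9*(-6)))*(2*(-16)) = (2*(-54)/(67 - 54))*(-32) = (2*(-54)/13)*(-32) = (2*(-54)*(1/13))*(-32) = -108/13*(-32) = 3456/13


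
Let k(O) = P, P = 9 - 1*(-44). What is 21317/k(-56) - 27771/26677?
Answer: 567201746/1413881 ≈ 401.17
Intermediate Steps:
P = 53 (P = 9 + 44 = 53)
k(O) = 53
21317/k(-56) - 27771/26677 = 21317/53 - 27771/26677 = 567201746/1413881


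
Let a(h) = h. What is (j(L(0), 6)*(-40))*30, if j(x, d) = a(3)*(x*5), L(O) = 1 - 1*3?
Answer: 36000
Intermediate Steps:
L(O) = -2 (L(O) = 1 - 3 = -2)
j(x, d) = 15*x (j(x, d) = 3*(x*5) = 3*(5*x) = 15*x)
(j(L(0), 6)*(-40))*30 = ((15*(-2))*(-40))*30 = -30*(-40)*30 = 1200*30 = 36000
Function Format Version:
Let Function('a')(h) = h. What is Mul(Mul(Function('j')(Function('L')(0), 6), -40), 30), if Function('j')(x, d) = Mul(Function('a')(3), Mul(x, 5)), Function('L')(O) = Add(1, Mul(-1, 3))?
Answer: 36000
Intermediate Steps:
Function('L')(O) = -2 (Function('L')(O) = Add(1, -3) = -2)
Function('j')(x, d) = Mul(15, x) (Function('j')(x, d) = Mul(3, Mul(x, 5)) = Mul(3, Mul(5, x)) = Mul(15, x))
Mul(Mul(Function('j')(Function('L')(0), 6), -40), 30) = Mul(Mul(Mul(15, -2), -40), 30) = Mul(Mul(-30, -40), 30) = Mul(1200, 30) = 36000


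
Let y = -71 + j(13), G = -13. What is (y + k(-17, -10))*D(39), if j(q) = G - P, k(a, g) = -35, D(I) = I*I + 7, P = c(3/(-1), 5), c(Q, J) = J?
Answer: -189472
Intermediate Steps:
P = 5
D(I) = 7 + I² (D(I) = I² + 7 = 7 + I²)
j(q) = -18 (j(q) = -13 - 1*5 = -13 - 5 = -18)
y = -89 (y = -71 - 18 = -89)
(y + k(-17, -10))*D(39) = (-89 - 35)*(7 + 39²) = -124*(7 + 1521) = -124*1528 = -189472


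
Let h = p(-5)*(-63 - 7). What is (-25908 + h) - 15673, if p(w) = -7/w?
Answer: -41679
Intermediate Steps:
h = -98 (h = (-7/(-5))*(-63 - 7) = -7*(-⅕)*(-70) = (7/5)*(-70) = -98)
(-25908 + h) - 15673 = (-25908 - 98) - 15673 = -26006 - 15673 = -41679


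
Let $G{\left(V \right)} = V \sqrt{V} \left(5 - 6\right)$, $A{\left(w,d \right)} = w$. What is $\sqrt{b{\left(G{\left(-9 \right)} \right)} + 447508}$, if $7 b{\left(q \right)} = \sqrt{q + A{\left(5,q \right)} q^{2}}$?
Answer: $\frac{\sqrt{21927892 + 21 \sqrt{3} \sqrt{-135 + i}}}{7} \approx 668.96 + 0.0064465 i$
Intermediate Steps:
$G{\left(V \right)} = - V^{\frac{3}{2}}$ ($G{\left(V \right)} = V^{\frac{3}{2}} \left(5 - 6\right) = V^{\frac{3}{2}} \left(-1\right) = - V^{\frac{3}{2}}$)
$b{\left(q \right)} = \frac{\sqrt{q + 5 q^{2}}}{7}$
$\sqrt{b{\left(G{\left(-9 \right)} \right)} + 447508} = \sqrt{\frac{\sqrt{- \left(-9\right)^{\frac{3}{2}} \left(1 + 5 \left(- \left(-9\right)^{\frac{3}{2}}\right)\right)}}{7} + 447508} = \sqrt{\frac{\sqrt{- \left(-27\right) i \left(1 + 5 \left(- \left(-27\right) i\right)\right)}}{7} + 447508} = \sqrt{\frac{\sqrt{27 i \left(1 + 5 \cdot 27 i\right)}}{7} + 447508} = \sqrt{\frac{\sqrt{27 i \left(1 + 135 i\right)}}{7} + 447508} = \sqrt{\frac{3 \sqrt{3} \sqrt{i \left(1 + 135 i\right)}}{7} + 447508} = \sqrt{447508 + \frac{3 \sqrt{3} \sqrt{i \left(1 + 135 i\right)}}{7}}$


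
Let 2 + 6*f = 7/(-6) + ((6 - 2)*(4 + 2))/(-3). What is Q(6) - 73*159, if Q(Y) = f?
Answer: -417919/36 ≈ -11609.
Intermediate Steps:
f = -67/36 (f = -⅓ + (7/(-6) + ((6 - 2)*(4 + 2))/(-3))/6 = -⅓ + (7*(-⅙) + (4*6)*(-⅓))/6 = -⅓ + (-7/6 + 24*(-⅓))/6 = -⅓ + (-7/6 - 8)/6 = -⅓ + (⅙)*(-55/6) = -⅓ - 55/36 = -67/36 ≈ -1.8611)
Q(Y) = -67/36
Q(6) - 73*159 = -67/36 - 73*159 = -67/36 - 11607 = -417919/36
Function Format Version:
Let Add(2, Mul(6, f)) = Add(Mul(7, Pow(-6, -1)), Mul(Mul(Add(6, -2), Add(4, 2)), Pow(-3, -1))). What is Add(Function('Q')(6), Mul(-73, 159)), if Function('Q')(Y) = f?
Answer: Rational(-417919, 36) ≈ -11609.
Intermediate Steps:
f = Rational(-67, 36) (f = Add(Rational(-1, 3), Mul(Rational(1, 6), Add(Mul(7, Pow(-6, -1)), Mul(Mul(Add(6, -2), Add(4, 2)), Pow(-3, -1))))) = Add(Rational(-1, 3), Mul(Rational(1, 6), Add(Mul(7, Rational(-1, 6)), Mul(Mul(4, 6), Rational(-1, 3))))) = Add(Rational(-1, 3), Mul(Rational(1, 6), Add(Rational(-7, 6), Mul(24, Rational(-1, 3))))) = Add(Rational(-1, 3), Mul(Rational(1, 6), Add(Rational(-7, 6), -8))) = Add(Rational(-1, 3), Mul(Rational(1, 6), Rational(-55, 6))) = Add(Rational(-1, 3), Rational(-55, 36)) = Rational(-67, 36) ≈ -1.8611)
Function('Q')(Y) = Rational(-67, 36)
Add(Function('Q')(6), Mul(-73, 159)) = Add(Rational(-67, 36), Mul(-73, 159)) = Add(Rational(-67, 36), -11607) = Rational(-417919, 36)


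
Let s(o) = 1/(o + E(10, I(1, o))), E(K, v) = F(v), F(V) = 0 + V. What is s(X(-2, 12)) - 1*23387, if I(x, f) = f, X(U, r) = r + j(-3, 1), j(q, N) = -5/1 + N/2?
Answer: -350804/15 ≈ -23387.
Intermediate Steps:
j(q, N) = -5 + N/2 (j(q, N) = -5*1 + N*(1/2) = -5 + N/2)
X(U, r) = -9/2 + r (X(U, r) = r + (-5 + (1/2)*1) = r + (-5 + 1/2) = r - 9/2 = -9/2 + r)
F(V) = V
E(K, v) = v
s(o) = 1/(2*o) (s(o) = 1/(o + o) = 1/(2*o))
s(X(-2, 12)) - 1*23387 = 1/(2*(-9/2 + 12)) - 1*23387 = 1/(2*(15/2)) - 23387 = (1/2)*(2/15) - 23387 = 1/15 - 23387 = -350804/15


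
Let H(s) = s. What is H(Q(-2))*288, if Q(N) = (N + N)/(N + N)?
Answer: 288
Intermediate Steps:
Q(N) = 1 (Q(N) = (2*N)/((2*N)) = (2*N)*(1/(2*N)) = 1)
H(Q(-2))*288 = 1*288 = 288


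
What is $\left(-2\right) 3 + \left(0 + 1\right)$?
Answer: $-5$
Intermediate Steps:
$\left(-2\right) 3 + \left(0 + 1\right) = -6 + 1 = -5$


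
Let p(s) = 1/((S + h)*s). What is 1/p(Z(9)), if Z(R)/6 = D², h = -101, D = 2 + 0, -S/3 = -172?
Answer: 9960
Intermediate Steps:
S = 516 (S = -3*(-172) = 516)
D = 2
Z(R) = 24 (Z(R) = 6*2² = 6*4 = 24)
p(s) = 1/(415*s) (p(s) = 1/((516 - 101)*s) = 1/(415*s))
1/p(Z(9)) = 1/((1/415)/24) = 1/((1/415)*(1/24)) = 1/(1/9960) = 9960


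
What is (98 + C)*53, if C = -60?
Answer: 2014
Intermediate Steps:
(98 + C)*53 = (98 - 60)*53 = 38*53 = 2014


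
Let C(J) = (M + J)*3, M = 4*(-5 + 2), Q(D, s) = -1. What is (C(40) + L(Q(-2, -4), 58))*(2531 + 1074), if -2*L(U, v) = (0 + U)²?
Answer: 602035/2 ≈ 3.0102e+5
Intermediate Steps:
M = -12 (M = 4*(-3) = -12)
L(U, v) = -U²/2 (L(U, v) = -(0 + U)²/2 = -U²/2)
C(J) = -36 + 3*J (C(J) = (-12 + J)*3 = -36 + 3*J)
(C(40) + L(Q(-2, -4), 58))*(2531 + 1074) = ((-36 + 3*40) - ½*(-1)²)*(2531 + 1074) = ((-36 + 120) - ½*1)*3605 = (84 - ½)*3605 = (167/2)*3605 = 602035/2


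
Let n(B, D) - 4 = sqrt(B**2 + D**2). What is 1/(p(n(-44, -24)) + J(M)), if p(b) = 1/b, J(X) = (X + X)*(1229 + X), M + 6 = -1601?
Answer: 3032370428/3684002569154207 - 4*sqrt(157)/3684002569154207 ≈ 8.2312e-7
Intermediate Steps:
M = -1607 (M = -6 - 1601 = -1607)
n(B, D) = 4 + sqrt(B**2 + D**2)
J(X) = 2*X*(1229 + X) (J(X) = (2*X)*(1229 + X) = 2*X*(1229 + X))
1/(p(n(-44, -24)) + J(M)) = 1/(1/(4 + sqrt((-44)**2 + (-24)**2)) + 2*(-1607)*(1229 - 1607)) = 1/(1/(4 + sqrt(1936 + 576)) + 2*(-1607)*(-378)) = 1/(1/(4 + sqrt(2512)) + 1214892) = 1/(1/(4 + 4*sqrt(157)) + 1214892) = 1/(1214892 + 1/(4 + 4*sqrt(157)))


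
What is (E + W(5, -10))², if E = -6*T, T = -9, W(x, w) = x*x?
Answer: 6241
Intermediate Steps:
W(x, w) = x²
E = 54 (E = -6*(-9) = 54)
(E + W(5, -10))² = (54 + 5²)² = (54 + 25)² = 79² = 6241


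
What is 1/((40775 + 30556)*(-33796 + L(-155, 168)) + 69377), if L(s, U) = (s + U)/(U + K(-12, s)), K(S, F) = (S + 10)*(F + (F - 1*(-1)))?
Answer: -262/631585562837 ≈ -4.1483e-10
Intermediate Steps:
K(S, F) = (1 + 2*F)*(10 + S) (K(S, F) = (10 + S)*(F + (F + 1)) = (10 + S)*(F + (1 + F)) = (10 + S)*(1 + 2*F) = (1 + 2*F)*(10 + S))
L(s, U) = (U + s)/(-2 + U - 4*s) (L(s, U) = (s + U)/(U + (10 - 12 + 20*s + 2*s*(-12))) = (U + s)/(U + (10 - 12 + 20*s - 24*s)) = (U + s)/(U + (-2 - 4*s)) = (U + s)/(-2 + U - 4*s))
1/((40775 + 30556)*(-33796 + L(-155, 168)) + 69377) = 1/((40775 + 30556)*(-33796 + (168 - 155)/(-2 + 168 - 4*(-155))) + 69377) = 1/(71331*(-33796 + 13/(-2 + 168 + 620)) + 69377) = 1/(71331*(-33796 + 13/786) + 69377) = 1/(71331*(-26563643/786) + 69377) = 1/(-631603739611/262 + 69377) = 1/(-631585562837/262) = -262/631585562837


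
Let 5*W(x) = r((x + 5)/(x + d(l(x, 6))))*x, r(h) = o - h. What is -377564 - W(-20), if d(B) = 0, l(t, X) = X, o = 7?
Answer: -377539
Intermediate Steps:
r(h) = 7 - h
W(x) = x*(7 - (5 + x)/x)/5 (W(x) = ((7 - (x + 5)/(x + 0))*x)/5 = ((7 - (5 + x)/x)*x)/5 = (x*(7 - (5 + x)/x))/5 = x*(7 - (5 + x)/x)/5)
-377564 - W(-20) = -377564 - (-1 + (6/5)*(-20)) = -377564 - (-1 - 24) = -377564 - 1*(-25) = -377564 + 25 = -377539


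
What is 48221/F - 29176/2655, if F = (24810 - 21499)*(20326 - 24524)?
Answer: -405662114483/36903379590 ≈ -10.993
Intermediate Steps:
F = -13899578 (F = 3311*(-4198) = -13899578)
48221/F - 29176/2655 = 48221/(-13899578) - 29176/2655 = 48221*(-1/13899578) - 29176*1/2655 = -48221/13899578 - 29176/2655 = -405662114483/36903379590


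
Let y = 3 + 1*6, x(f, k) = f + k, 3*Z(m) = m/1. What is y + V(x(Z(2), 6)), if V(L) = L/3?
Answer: 101/9 ≈ 11.222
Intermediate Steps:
Z(m) = m/3 (Z(m) = (m/1)/3 = (m*1)/3 = m/3)
V(L) = L/3 (V(L) = L*(⅓) = L/3)
y = 9 (y = 3 + 6 = 9)
y + V(x(Z(2), 6)) = 9 + ((⅓)*2 + 6)/3 = 9 + (⅔ + 6)/3 = 9 + (⅓)*(20/3) = 9 + 20/9 = 101/9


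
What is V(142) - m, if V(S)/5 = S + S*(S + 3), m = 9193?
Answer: 94467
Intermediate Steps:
V(S) = 5*S + 5*S*(3 + S) (V(S) = 5*(S + S*(S + 3)) = 5*(S + S*(3 + S)) = 5*S + 5*S*(3 + S))
V(142) - m = 5*142*(4 + 142) - 1*9193 = 5*142*146 - 9193 = 103660 - 9193 = 94467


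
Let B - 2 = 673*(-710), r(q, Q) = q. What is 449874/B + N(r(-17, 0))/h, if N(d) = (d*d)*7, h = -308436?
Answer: -3881221753/4093871028 ≈ -0.94806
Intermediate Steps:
N(d) = 7*d² (N(d) = d²*7 = 7*d²)
B = -477828 (B = 2 + 673*(-710) = 2 - 477830 = -477828)
449874/B + N(r(-17, 0))/h = 449874/(-477828) + (7*(-17)²)/(-308436) = 449874*(-1/477828) + (7*289)*(-1/308436) = -24993/26546 + 2023*(-1/308436) = -24993/26546 - 2023/308436 = -3881221753/4093871028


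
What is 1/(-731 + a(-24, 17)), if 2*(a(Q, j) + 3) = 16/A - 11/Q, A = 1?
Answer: -48/34837 ≈ -0.0013778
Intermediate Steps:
a(Q, j) = 5 - 11/(2*Q) (a(Q, j) = -3 + (16/1 - 11/Q)/2 = -3 + (16*1 - 11/Q)/2 = -3 + (16 - 11/Q)/2 = -3 + (8 - 11/(2*Q)) = 5 - 11/(2*Q))
1/(-731 + a(-24, 17)) = 1/(-731 + (5 - 11/2/(-24))) = 1/(-731 + (5 - 11/2*(-1/24))) = 1/(-731 + (5 + 11/48)) = 1/(-731 + 251/48) = 1/(-34837/48) = -48/34837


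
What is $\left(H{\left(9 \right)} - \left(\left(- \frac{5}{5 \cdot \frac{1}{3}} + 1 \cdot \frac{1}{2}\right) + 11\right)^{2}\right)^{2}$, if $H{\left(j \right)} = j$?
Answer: $\frac{64009}{16} \approx 4000.6$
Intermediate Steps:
$\left(H{\left(9 \right)} - \left(\left(- \frac{5}{5 \cdot \frac{1}{3}} + 1 \cdot \frac{1}{2}\right) + 11\right)^{2}\right)^{2} = \left(9 - \left(\left(- \frac{5}{5 \cdot \frac{1}{3}} + 1 \cdot \frac{1}{2}\right) + 11\right)^{2}\right)^{2} = \left(9 - \left(\left(- \frac{5}{\frac{5}{3}} + \frac{1}{2}\right) + 11\right)^{2}\right)^{2} = \left(9 - \left(\left(\left(-5\right) \frac{3}{5} + \frac{1}{2}\right) + 11\right)^{2}\right)^{2} = \left(9 - \left(\left(-3 + \frac{1}{2}\right) + 11\right)^{2}\right)^{2} = \left(9 - \left(- \frac{5}{2} + 11\right)^{2}\right)^{2} = \left(9 - \left(\frac{17}{2}\right)^{2}\right)^{2} = \left(9 - \frac{289}{4}\right)^{2} = \left(- \frac{253}{4}\right)^{2} = \frac{64009}{16}$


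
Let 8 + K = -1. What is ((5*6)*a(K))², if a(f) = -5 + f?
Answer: 176400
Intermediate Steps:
K = -9 (K = -8 - 1 = -9)
((5*6)*a(K))² = ((5*6)*(-5 - 9))² = (30*(-14))² = (-420)² = 176400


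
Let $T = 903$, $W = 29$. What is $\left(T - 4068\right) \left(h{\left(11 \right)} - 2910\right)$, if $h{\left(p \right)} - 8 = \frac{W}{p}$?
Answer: $\frac{100941345}{11} \approx 9.1765 \cdot 10^{6}$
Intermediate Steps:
$h{\left(p \right)} = 8 + \frac{29}{p}$
$\left(T - 4068\right) \left(h{\left(11 \right)} - 2910\right) = \left(903 - 4068\right) \left(\left(8 + \frac{29}{11}\right) - 2910\right) = - 3165 \left(\left(8 + 29 \cdot \frac{1}{11}\right) - 2910\right) = - 3165 \left(\left(8 + \frac{29}{11}\right) - 2910\right) = - 3165 \left(\frac{117}{11} - 2910\right) = \left(-3165\right) \left(- \frac{31893}{11}\right) = \frac{100941345}{11}$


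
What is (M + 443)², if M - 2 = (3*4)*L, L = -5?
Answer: 148225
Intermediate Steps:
M = -58 (M = 2 + (3*4)*(-5) = 2 + 12*(-5) = 2 - 60 = -58)
(M + 443)² = (-58 + 443)² = 385² = 148225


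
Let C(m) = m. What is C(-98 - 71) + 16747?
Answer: 16578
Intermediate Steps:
C(-98 - 71) + 16747 = (-98 - 71) + 16747 = -169 + 16747 = 16578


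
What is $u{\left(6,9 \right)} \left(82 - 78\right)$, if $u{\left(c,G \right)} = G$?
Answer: $36$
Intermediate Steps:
$u{\left(6,9 \right)} \left(82 - 78\right) = 9 \left(82 - 78\right) = 9 \cdot 4 = 36$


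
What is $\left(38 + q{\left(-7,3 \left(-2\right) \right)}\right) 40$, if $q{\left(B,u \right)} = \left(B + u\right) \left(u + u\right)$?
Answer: $7760$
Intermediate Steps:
$q{\left(B,u \right)} = 2 u \left(B + u\right)$ ($q{\left(B,u \right)} = \left(B + u\right) 2 u = 2 u \left(B + u\right)$)
$\left(38 + q{\left(-7,3 \left(-2\right) \right)}\right) 40 = \left(38 + 2 \cdot 3 \left(-2\right) \left(-7 + 3 \left(-2\right)\right)\right) 40 = \left(38 + 2 \left(-6\right) \left(-7 - 6\right)\right) 40 = \left(38 + 2 \left(-6\right) \left(-13\right)\right) 40 = \left(38 + 156\right) 40 = 194 \cdot 40 = 7760$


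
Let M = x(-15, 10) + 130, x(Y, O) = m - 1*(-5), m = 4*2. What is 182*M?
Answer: 26026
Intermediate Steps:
m = 8
x(Y, O) = 13 (x(Y, O) = 8 - 1*(-5) = 8 + 5 = 13)
M = 143 (M = 13 + 130 = 143)
182*M = 182*143 = 26026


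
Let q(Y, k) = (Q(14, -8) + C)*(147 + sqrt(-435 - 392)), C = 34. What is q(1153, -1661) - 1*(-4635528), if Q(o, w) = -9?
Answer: 4639203 + 25*I*sqrt(827) ≈ 4.6392e+6 + 718.94*I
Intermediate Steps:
q(Y, k) = 3675 + 25*I*sqrt(827) (q(Y, k) = (-9 + 34)*(147 + sqrt(-435 - 392)) = 25*(147 + sqrt(-827)) = 25*(147 + I*sqrt(827)) = 3675 + 25*I*sqrt(827))
q(1153, -1661) - 1*(-4635528) = (3675 + 25*I*sqrt(827)) - 1*(-4635528) = (3675 + 25*I*sqrt(827)) + 4635528 = 4639203 + 25*I*sqrt(827)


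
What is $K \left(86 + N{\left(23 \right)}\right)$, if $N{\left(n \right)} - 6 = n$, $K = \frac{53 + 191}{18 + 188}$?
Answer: $\frac{14030}{103} \approx 136.21$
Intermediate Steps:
$K = \frac{122}{103}$ ($K = \frac{244}{206} = 244 \cdot \frac{1}{206} = \frac{122}{103} \approx 1.1845$)
$N{\left(n \right)} = 6 + n$
$K \left(86 + N{\left(23 \right)}\right) = \frac{122 \left(86 + \left(6 + 23\right)\right)}{103} = \frac{122 \left(86 + 29\right)}{103} = \frac{122}{103} \cdot 115 = \frac{14030}{103}$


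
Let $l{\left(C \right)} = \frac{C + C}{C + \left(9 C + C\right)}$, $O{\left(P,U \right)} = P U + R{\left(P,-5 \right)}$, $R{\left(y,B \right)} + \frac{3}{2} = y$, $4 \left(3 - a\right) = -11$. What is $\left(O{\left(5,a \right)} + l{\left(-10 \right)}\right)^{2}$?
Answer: $\frac{2036329}{1936} \approx 1051.8$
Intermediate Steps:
$a = \frac{23}{4}$ ($a = 3 - - \frac{11}{4} = 3 + \frac{11}{4} = \frac{23}{4} \approx 5.75$)
$R{\left(y,B \right)} = - \frac{3}{2} + y$
$O{\left(P,U \right)} = - \frac{3}{2} + P + P U$ ($O{\left(P,U \right)} = P U + \left(- \frac{3}{2} + P\right) = - \frac{3}{2} + P + P U$)
$l{\left(C \right)} = \frac{2}{11}$ ($l{\left(C \right)} = \frac{2 C}{C + 10 C} = \frac{2 C}{11 C} = 2 C \frac{1}{11 C} = \frac{2}{11}$)
$\left(O{\left(5,a \right)} + l{\left(-10 \right)}\right)^{2} = \left(\left(- \frac{3}{2} + 5 + 5 \cdot \frac{23}{4}\right) + \frac{2}{11}\right)^{2} = \left(\left(- \frac{3}{2} + 5 + \frac{115}{4}\right) + \frac{2}{11}\right)^{2} = \left(\frac{129}{4} + \frac{2}{11}\right)^{2} = \left(\frac{1427}{44}\right)^{2} = \frac{2036329}{1936}$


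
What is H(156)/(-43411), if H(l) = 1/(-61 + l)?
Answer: -1/4124045 ≈ -2.4248e-7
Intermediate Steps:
H(156)/(-43411) = 1/((-61 + 156)*(-43411)) = -1/43411/95 = (1/95)*(-1/43411) = -1/4124045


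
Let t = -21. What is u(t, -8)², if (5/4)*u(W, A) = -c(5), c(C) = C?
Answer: 16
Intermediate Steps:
u(W, A) = -4 (u(W, A) = 4*(-1*5)/5 = (⅘)*(-5) = -4)
u(t, -8)² = (-4)² = 16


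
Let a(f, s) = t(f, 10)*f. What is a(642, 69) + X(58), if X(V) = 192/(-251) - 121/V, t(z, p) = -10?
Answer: -93503867/14558 ≈ -6422.9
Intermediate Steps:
X(V) = -192/251 - 121/V (X(V) = 192*(-1/251) - 121/V = -192/251 - 121/V)
a(f, s) = -10*f
a(642, 69) + X(58) = -10*642 + (-192/251 - 121/58) = -6420 + (-192/251 - 121*1/58) = -6420 + (-192/251 - 121/58) = -6420 - 41507/14558 = -93503867/14558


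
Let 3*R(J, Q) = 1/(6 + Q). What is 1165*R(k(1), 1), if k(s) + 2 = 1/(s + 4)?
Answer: 1165/21 ≈ 55.476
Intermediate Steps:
k(s) = -2 + 1/(4 + s) (k(s) = -2 + 1/(s + 4) = -2 + 1/(4 + s))
R(J, Q) = 1/(3*(6 + Q))
1165*R(k(1), 1) = 1165*(1/(3*(6 + 1))) = 1165*((1/3)/7) = 1165*((1/3)*(1/7)) = 1165*(1/21) = 1165/21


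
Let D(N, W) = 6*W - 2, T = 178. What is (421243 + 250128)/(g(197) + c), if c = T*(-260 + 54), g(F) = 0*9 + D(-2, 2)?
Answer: -671371/36658 ≈ -18.314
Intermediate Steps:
D(N, W) = -2 + 6*W
g(F) = 10 (g(F) = 0*9 + (-2 + 6*2) = 0 + (-2 + 12) = 0 + 10 = 10)
c = -36668 (c = 178*(-260 + 54) = 178*(-206) = -36668)
(421243 + 250128)/(g(197) + c) = (421243 + 250128)/(10 - 36668) = 671371/(-36658) = 671371*(-1/36658) = -671371/36658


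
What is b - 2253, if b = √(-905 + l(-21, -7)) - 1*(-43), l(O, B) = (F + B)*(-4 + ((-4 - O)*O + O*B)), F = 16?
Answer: -2210 + I*√2831 ≈ -2210.0 + 53.207*I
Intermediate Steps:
l(O, B) = (16 + B)*(-4 + B*O + O*(-4 - O)) (l(O, B) = (16 + B)*(-4 + ((-4 - O)*O + O*B)) = (16 + B)*(-4 + (O*(-4 - O) + B*O)) = (16 + B)*(-4 + (B*O + O*(-4 - O))) = (16 + B)*(-4 + B*O + O*(-4 - O)))
b = 43 + I*√2831 (b = √(-905 + (-64 - 64*(-21) - 16*(-21)² - 4*(-7) - 21*(-7)² - 1*(-7)*(-21)² + 12*(-7)*(-21))) - 1*(-43) = √(-905 + (-64 + 1344 - 16*441 + 28 - 21*49 - 1*(-7)*441 + 1764)) + 43 = √(-905 + (-64 + 1344 - 7056 + 28 - 1029 + 3087 + 1764)) + 43 = √(-905 - 1926) + 43 = √(-2831) + 43 = I*√2831 + 43 = 43 + I*√2831 ≈ 43.0 + 53.207*I)
b - 2253 = (43 + I*√2831) - 2253 = -2210 + I*√2831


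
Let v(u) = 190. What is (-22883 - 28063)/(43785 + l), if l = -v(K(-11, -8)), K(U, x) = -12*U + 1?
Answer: -50946/43595 ≈ -1.1686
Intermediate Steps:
K(U, x) = 1 - 12*U
l = -190 (l = -1*190 = -190)
(-22883 - 28063)/(43785 + l) = (-22883 - 28063)/(43785 - 190) = -50946/43595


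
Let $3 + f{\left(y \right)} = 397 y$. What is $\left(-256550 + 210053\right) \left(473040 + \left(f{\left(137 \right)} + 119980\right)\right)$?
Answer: $-30102436782$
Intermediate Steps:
$f{\left(y \right)} = -3 + 397 y$
$\left(-256550 + 210053\right) \left(473040 + \left(f{\left(137 \right)} + 119980\right)\right) = \left(-256550 + 210053\right) \left(473040 + \left(\left(-3 + 397 \cdot 137\right) + 119980\right)\right) = - 46497 \left(473040 + \left(\left(-3 + 54389\right) + 119980\right)\right) = - 46497 \left(473040 + \left(54386 + 119980\right)\right) = - 46497 \left(473040 + 174366\right) = \left(-46497\right) 647406 = -30102436782$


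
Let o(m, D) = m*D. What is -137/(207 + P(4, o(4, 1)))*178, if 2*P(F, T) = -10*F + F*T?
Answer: -24386/195 ≈ -125.06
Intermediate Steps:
o(m, D) = D*m
P(F, T) = -5*F + F*T/2 (P(F, T) = (-10*F + F*T)/2 = -5*F + F*T/2)
-137/(207 + P(4, o(4, 1)))*178 = -137/(207 + (½)*4*(-10 + 1*4))*178 = -137/(207 + (½)*4*(-10 + 4))*178 = -137/(207 + (½)*4*(-6))*178 = -137/(207 - 12)*178 = -137/195*178 = -(1/195)*137*178 = -137*178/195 = -1*24386/195 = -24386/195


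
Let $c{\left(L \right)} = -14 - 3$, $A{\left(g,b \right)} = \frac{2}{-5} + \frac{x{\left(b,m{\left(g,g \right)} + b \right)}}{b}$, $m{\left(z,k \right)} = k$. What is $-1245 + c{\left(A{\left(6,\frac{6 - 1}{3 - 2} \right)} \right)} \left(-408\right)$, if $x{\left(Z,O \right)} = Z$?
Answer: $5691$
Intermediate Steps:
$A{\left(g,b \right)} = \frac{3}{5}$ ($A{\left(g,b \right)} = \frac{2}{-5} + \frac{b}{b} = 2 \left(- \frac{1}{5}\right) + 1 = - \frac{2}{5} + 1 = \frac{3}{5}$)
$c{\left(L \right)} = -17$ ($c{\left(L \right)} = -14 - 3 = -17$)
$-1245 + c{\left(A{\left(6,\frac{6 - 1}{3 - 2} \right)} \right)} \left(-408\right) = -1245 - -6936 = -1245 + 6936 = 5691$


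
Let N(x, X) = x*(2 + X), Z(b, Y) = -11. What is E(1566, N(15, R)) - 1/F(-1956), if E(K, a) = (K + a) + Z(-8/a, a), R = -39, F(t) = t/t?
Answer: 999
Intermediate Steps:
F(t) = 1
E(K, a) = -11 + K + a (E(K, a) = (K + a) - 11 = -11 + K + a)
E(1566, N(15, R)) - 1/F(-1956) = (-11 + 1566 + 15*(2 - 39)) - 1/1 = (-11 + 1566 + 15*(-37)) - 1*1 = (-11 + 1566 - 555) - 1 = 1000 - 1 = 999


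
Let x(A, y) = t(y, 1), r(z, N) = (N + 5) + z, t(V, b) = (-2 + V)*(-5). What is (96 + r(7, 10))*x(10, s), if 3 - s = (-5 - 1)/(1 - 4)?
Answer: 590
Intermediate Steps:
t(V, b) = 10 - 5*V
r(z, N) = 5 + N + z (r(z, N) = (5 + N) + z = 5 + N + z)
s = 1 (s = 3 - (-5 - 1)/(1 - 4) = 3 - (-6)/(-3) = 3 - (-6)*(-1)/3 = 3 - 1*2 = 3 - 2 = 1)
x(A, y) = 10 - 5*y
(96 + r(7, 10))*x(10, s) = (96 + (5 + 10 + 7))*(10 - 5*1) = (96 + 22)*(10 - 5) = 118*5 = 590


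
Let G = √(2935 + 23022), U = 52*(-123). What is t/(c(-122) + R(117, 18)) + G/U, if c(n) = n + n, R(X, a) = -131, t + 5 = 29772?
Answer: -29767/375 - √25957/6396 ≈ -79.404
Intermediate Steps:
t = 29767 (t = -5 + 29772 = 29767)
U = -6396
c(n) = 2*n
G = √25957 ≈ 161.11
t/(c(-122) + R(117, 18)) + G/U = 29767/(2*(-122) - 131) + √25957/(-6396) = 29767/(-244 - 131) + √25957*(-1/6396) = 29767/(-375) - √25957/6396 = 29767*(-1/375) - √25957/6396 = -29767/375 - √25957/6396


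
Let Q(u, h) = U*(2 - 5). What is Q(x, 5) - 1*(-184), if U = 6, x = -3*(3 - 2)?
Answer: 166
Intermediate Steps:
x = -3 (x = -3*1 = -3)
Q(u, h) = -18 (Q(u, h) = 6*(2 - 5) = 6*(-3) = -18)
Q(x, 5) - 1*(-184) = -18 - 1*(-184) = -18 + 184 = 166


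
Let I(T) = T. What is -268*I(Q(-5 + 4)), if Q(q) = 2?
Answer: -536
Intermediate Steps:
-268*I(Q(-5 + 4)) = -268*2 = -536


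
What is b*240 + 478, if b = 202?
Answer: 48958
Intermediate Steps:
b*240 + 478 = 202*240 + 478 = 48480 + 478 = 48958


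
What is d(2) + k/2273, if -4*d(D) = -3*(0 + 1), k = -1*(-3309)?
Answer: 20055/9092 ≈ 2.2058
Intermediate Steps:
k = 3309
d(D) = ¾ (d(D) = -(-3)*(0 + 1)/4 = -(-3)/4 = -¼*(-3) = ¾)
d(2) + k/2273 = ¾ + 3309/2273 = 20055/9092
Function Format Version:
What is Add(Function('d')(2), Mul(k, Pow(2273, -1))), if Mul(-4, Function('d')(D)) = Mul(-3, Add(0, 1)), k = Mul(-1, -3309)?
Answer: Rational(20055, 9092) ≈ 2.2058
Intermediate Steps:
k = 3309
Function('d')(D) = Rational(3, 4) (Function('d')(D) = Mul(Rational(-1, 4), Mul(-3, Add(0, 1))) = Mul(Rational(-1, 4), Mul(-3, 1)) = Mul(Rational(-1, 4), -3) = Rational(3, 4))
Add(Function('d')(2), Mul(k, Pow(2273, -1))) = Add(Rational(3, 4), Mul(3309, Pow(2273, -1))) = Add(Rational(3, 4), Mul(3309, Rational(1, 2273))) = Add(Rational(3, 4), Rational(3309, 2273)) = Rational(20055, 9092)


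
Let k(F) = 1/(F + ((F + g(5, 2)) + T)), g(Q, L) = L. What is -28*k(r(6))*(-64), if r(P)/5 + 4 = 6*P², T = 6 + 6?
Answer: 896/1067 ≈ 0.83974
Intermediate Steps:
T = 12
r(P) = -20 + 30*P² (r(P) = -20 + 5*(6*P²) = -20 + 30*P²)
k(F) = 1/(14 + 2*F) (k(F) = 1/(F + ((F + 2) + 12)) = 1/(F + ((2 + F) + 12)) = 1/(F + (14 + F)) = 1/(14 + 2*F))
-28*k(r(6))*(-64) = -14/(7 + (-20 + 30*6²))*(-64) = -14/(7 + (-20 + 30*36))*(-64) = -14/(7 + (-20 + 1080))*(-64) = -14/(7 + 1060)*(-64) = -14/1067*(-64) = 896/1067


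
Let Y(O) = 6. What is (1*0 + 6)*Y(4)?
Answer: 36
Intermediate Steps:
(1*0 + 6)*Y(4) = (1*0 + 6)*6 = (0 + 6)*6 = 6*6 = 36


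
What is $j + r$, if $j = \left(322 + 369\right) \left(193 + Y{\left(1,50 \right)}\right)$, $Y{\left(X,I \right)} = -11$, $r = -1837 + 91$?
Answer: $124016$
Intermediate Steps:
$r = -1746$
$j = 125762$ ($j = \left(322 + 369\right) \left(193 - 11\right) = 691 \cdot 182 = 125762$)
$j + r = 125762 - 1746 = 124016$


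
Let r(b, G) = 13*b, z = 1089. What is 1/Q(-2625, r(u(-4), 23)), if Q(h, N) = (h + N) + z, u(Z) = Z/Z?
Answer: -1/1523 ≈ -0.00065660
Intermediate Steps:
u(Z) = 1
Q(h, N) = 1089 + N + h (Q(h, N) = (h + N) + 1089 = (N + h) + 1089 = 1089 + N + h)
1/Q(-2625, r(u(-4), 23)) = 1/(1089 + 13*1 - 2625) = 1/(1089 + 13 - 2625) = 1/(-1523) = -1/1523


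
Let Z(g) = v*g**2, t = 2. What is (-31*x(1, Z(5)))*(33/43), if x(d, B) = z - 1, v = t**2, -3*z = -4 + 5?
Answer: 1364/43 ≈ 31.721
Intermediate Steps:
z = -1/3 (z = -(-4 + 5)/3 = -1/3*1 = -1/3 ≈ -0.33333)
v = 4 (v = 2**2 = 4)
Z(g) = 4*g**2
x(d, B) = -4/3 (x(d, B) = -1/3 - 1 = -4/3)
(-31*x(1, Z(5)))*(33/43) = (-31*(-4/3))*(33/43) = 124*(33*(1/43))/3 = (124/3)*(33/43) = 1364/43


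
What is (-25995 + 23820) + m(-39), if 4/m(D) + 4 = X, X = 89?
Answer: -184871/85 ≈ -2175.0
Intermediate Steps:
m(D) = 4/85 (m(D) = 4/(-4 + 89) = 4/85)
(-25995 + 23820) + m(-39) = (-25995 + 23820) + 4/85 = -2175 + 4/85 = -184871/85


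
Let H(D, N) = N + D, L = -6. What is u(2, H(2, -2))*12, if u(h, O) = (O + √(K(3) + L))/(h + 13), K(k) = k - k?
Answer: 4*I*√6/5 ≈ 1.9596*I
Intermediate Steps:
K(k) = 0
H(D, N) = D + N
u(h, O) = (O + I*√6)/(13 + h) (u(h, O) = (O + √(0 - 6))/(h + 13) = (O + √(-6))/(13 + h) = (O + I*√6)/(13 + h))
u(2, H(2, -2))*12 = (((2 - 2) + I*√6)/(13 + 2))*12 = ((0 + I*√6)/15)*12 = ((I*√6)/15)*12 = (I*√6/15)*12 = 4*I*√6/5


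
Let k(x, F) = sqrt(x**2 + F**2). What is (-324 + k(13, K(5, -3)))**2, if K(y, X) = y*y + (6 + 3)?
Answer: 106301 - 3240*sqrt(53) ≈ 82714.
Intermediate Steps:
K(y, X) = 9 + y**2 (K(y, X) = y**2 + 9 = 9 + y**2)
k(x, F) = sqrt(F**2 + x**2)
(-324 + k(13, K(5, -3)))**2 = (-324 + sqrt((9 + 5**2)**2 + 13**2))**2 = (-324 + sqrt((9 + 25)**2 + 169))**2 = (-324 + sqrt(34**2 + 169))**2 = (-324 + sqrt(1156 + 169))**2 = (-324 + sqrt(1325))**2 = (-324 + 5*sqrt(53))**2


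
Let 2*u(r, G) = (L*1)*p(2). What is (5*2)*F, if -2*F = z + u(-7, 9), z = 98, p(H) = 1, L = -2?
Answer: -485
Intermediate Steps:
u(r, G) = -1 (u(r, G) = (-2*1*1)/2 = (-2*1)/2 = (1/2)*(-2) = -1)
F = -97/2 (F = -(98 - 1)/2 = -1/2*97 = -97/2 ≈ -48.500)
(5*2)*F = (5*2)*(-97/2) = 10*(-97/2) = -485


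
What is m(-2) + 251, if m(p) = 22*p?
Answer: 207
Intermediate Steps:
m(-2) + 251 = 22*(-2) + 251 = -44 + 251 = 207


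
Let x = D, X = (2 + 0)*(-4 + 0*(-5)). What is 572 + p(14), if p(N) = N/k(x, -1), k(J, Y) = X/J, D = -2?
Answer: 1151/2 ≈ 575.50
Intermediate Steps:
X = -8 (X = 2*(-4 + 0) = 2*(-4) = -8)
x = -2
k(J, Y) = -8/J
p(N) = N/4 (p(N) = N/((-8/(-2))) = N/((-8*(-½))) = N/4)
572 + p(14) = 572 + (¼)*14 = 572 + 7/2 = 1151/2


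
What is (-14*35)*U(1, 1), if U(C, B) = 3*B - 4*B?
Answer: 490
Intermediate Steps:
U(C, B) = -B
(-14*35)*U(1, 1) = (-14*35)*(-1*1) = -490*(-1) = 490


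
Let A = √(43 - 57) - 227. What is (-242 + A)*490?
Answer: -229810 + 490*I*√14 ≈ -2.2981e+5 + 1833.4*I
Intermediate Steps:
A = -227 + I*√14 (A = √(-14) - 227 = I*√14 - 227 = -227 + I*√14 ≈ -227.0 + 3.7417*I)
(-242 + A)*490 = (-242 + (-227 + I*√14))*490 = (-469 + I*√14)*490 = -229810 + 490*I*√14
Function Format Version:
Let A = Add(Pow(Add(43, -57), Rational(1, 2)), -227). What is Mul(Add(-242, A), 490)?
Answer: Add(-229810, Mul(490, I, Pow(14, Rational(1, 2)))) ≈ Add(-2.2981e+5, Mul(1833.4, I))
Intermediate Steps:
A = Add(-227, Mul(I, Pow(14, Rational(1, 2)))) (A = Add(Pow(-14, Rational(1, 2)), -227) = Add(Mul(I, Pow(14, Rational(1, 2))), -227) = Add(-227, Mul(I, Pow(14, Rational(1, 2)))) ≈ Add(-227.00, Mul(3.7417, I)))
Mul(Add(-242, A), 490) = Mul(Add(-242, Add(-227, Mul(I, Pow(14, Rational(1, 2))))), 490) = Mul(Add(-469, Mul(I, Pow(14, Rational(1, 2)))), 490) = Add(-229810, Mul(490, I, Pow(14, Rational(1, 2))))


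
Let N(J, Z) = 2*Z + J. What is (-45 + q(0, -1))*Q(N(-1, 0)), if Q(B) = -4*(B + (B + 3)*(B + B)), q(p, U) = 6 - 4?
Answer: -860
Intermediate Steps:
q(p, U) = 2
N(J, Z) = J + 2*Z
Q(B) = -4*B - 8*B*(3 + B) (Q(B) = -4*(B + (3 + B)*(2*B)) = -4*(B + 2*B*(3 + B)) = -4*B - 8*B*(3 + B))
(-45 + q(0, -1))*Q(N(-1, 0)) = (-45 + 2)*(-4*(-1 + 2*0)*(7 + 2*(-1 + 2*0))) = -(-172)*(-1 + 0)*(7 + 2*(-1 + 0)) = -(-172)*(-1)*(7 + 2*(-1)) = -(-172)*(-1)*(7 - 2) = -(-172)*(-1)*5 = -43*20 = -860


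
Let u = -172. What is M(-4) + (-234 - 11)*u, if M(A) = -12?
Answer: 42128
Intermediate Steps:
M(-4) + (-234 - 11)*u = -12 + (-234 - 11)*(-172) = -12 - 245*(-172) = -12 + 42140 = 42128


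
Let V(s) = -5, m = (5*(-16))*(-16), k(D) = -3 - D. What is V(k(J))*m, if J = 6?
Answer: -6400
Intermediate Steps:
m = 1280 (m = -80*(-16) = 1280)
V(k(J))*m = -5*1280 = -6400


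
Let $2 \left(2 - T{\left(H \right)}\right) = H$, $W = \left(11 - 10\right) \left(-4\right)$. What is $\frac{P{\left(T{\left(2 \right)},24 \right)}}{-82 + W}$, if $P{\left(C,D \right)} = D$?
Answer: $- \frac{12}{43} \approx -0.27907$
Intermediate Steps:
$W = -4$ ($W = 1 \left(-4\right) = -4$)
$T{\left(H \right)} = 2 - \frac{H}{2}$
$\frac{P{\left(T{\left(2 \right)},24 \right)}}{-82 + W} = \frac{24}{-82 - 4} = \frac{24}{-86} = 24 \left(- \frac{1}{86}\right) = - \frac{12}{43}$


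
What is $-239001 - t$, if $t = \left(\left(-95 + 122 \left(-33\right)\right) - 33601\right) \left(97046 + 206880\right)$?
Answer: $11464457571$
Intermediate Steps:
$t = -11464696572$ ($t = \left(\left(-95 - 4026\right) - 33601\right) 303926 = \left(-4121 - 33601\right) 303926 = \left(-37722\right) 303926 = -11464696572$)
$-239001 - t = -239001 - -11464696572 = -239001 + 11464696572 = 11464457571$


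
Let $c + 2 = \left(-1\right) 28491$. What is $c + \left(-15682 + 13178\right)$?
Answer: $-30997$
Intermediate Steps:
$c = -28493$ ($c = -2 - 28491 = -28493$)
$c + \left(-15682 + 13178\right) = -28493 + \left(-15682 + 13178\right) = -28493 - 2504 = -30997$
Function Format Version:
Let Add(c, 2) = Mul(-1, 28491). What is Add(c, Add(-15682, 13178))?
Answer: -30997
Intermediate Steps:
c = -28493 (c = Add(-2, Mul(-1, 28491)) = Add(-2, -28491) = -28493)
Add(c, Add(-15682, 13178)) = Add(-28493, Add(-15682, 13178)) = Add(-28493, -2504) = -30997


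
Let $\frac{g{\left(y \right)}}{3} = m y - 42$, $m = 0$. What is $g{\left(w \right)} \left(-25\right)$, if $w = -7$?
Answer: $3150$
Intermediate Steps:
$g{\left(y \right)} = -126$ ($g{\left(y \right)} = 3 \left(0 y - 42\right) = 3 \left(0 - 42\right) = 3 \left(-42\right) = -126$)
$g{\left(w \right)} \left(-25\right) = \left(-126\right) \left(-25\right) = 3150$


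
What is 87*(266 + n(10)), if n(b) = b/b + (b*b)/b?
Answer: 24099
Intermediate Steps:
n(b) = 1 + b (n(b) = 1 + b**2/b = 1 + b)
87*(266 + n(10)) = 87*(266 + (1 + 10)) = 87*(266 + 11) = 87*277 = 24099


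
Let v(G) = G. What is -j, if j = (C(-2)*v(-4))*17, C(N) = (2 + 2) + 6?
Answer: 680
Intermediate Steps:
C(N) = 10 (C(N) = 4 + 6 = 10)
j = -680 (j = (10*(-4))*17 = -40*17 = -680)
-j = -1*(-680) = 680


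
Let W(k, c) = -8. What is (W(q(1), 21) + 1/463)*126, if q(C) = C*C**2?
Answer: -466578/463 ≈ -1007.7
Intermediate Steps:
q(C) = C**3
(W(q(1), 21) + 1/463)*126 = (-8 + 1/463)*126 = -3703/463*126 = -466578/463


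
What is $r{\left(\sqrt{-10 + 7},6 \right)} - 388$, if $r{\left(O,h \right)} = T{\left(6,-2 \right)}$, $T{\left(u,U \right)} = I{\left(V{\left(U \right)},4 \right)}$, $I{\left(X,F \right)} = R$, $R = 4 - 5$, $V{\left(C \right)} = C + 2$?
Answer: $-389$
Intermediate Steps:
$V{\left(C \right)} = 2 + C$
$R = -1$ ($R = 4 - 5 = -1$)
$I{\left(X,F \right)} = -1$
$T{\left(u,U \right)} = -1$
$r{\left(O,h \right)} = -1$
$r{\left(\sqrt{-10 + 7},6 \right)} - 388 = -1 - 388 = -389$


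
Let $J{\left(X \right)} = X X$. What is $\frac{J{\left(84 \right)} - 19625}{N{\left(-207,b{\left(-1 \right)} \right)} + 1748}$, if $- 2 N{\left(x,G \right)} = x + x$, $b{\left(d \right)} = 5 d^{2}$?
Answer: $- \frac{12569}{1955} \approx -6.4292$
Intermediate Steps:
$J{\left(X \right)} = X^{2}$
$N{\left(x,G \right)} = - x$ ($N{\left(x,G \right)} = - \frac{x + x}{2} = - \frac{2 x}{2} = - x$)
$\frac{J{\left(84 \right)} - 19625}{N{\left(-207,b{\left(-1 \right)} \right)} + 1748} = \frac{84^{2} - 19625}{\left(-1\right) \left(-207\right) + 1748} = \frac{7056 - 19625}{207 + 1748} = - \frac{12569}{1955}$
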